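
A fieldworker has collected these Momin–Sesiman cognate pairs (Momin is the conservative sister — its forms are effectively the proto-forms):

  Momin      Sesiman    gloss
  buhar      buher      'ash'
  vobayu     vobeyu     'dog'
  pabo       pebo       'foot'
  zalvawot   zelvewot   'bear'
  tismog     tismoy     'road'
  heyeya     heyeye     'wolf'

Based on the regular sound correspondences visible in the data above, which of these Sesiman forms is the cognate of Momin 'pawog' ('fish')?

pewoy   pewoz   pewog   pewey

vobayu ~ vobeyu, zalvawot ~ zelvewot — Momin a corresponds to Sesiman e after a consonant, before a consonant other than r, m, n, p, b, f, v.
tismog ~ tismoy — Momin g corresponds to Sesiman y word-finally.
Applying these to Momin 'pawog':
  pawog → pewog   (a→e after a consonant, before a consonant other than r, m, n, p, b, f, v)
  pewog → pewoy   (g→y word-finally)
So the Sesiman cognate is 'pewoy'.

pewoy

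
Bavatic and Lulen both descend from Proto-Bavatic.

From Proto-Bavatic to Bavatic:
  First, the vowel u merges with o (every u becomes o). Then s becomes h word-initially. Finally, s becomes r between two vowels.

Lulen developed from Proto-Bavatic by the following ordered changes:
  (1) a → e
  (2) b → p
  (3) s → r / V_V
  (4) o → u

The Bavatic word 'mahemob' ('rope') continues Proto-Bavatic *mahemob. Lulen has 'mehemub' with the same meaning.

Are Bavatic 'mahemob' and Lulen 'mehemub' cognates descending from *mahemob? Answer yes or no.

no

Derive the expected Lulen reflex of *mahemob:
Lulen: *mahemob
  mahemob → mehemob   [vowel merger]
  mehemob → mehemop   [unconditioned shift]
  mehemop (rule 3 does not apply)
  mehemop → mehemup   [vowel merger]
  giving Lulen mehemup.
The regular Lulen reflex would be 'mehemup', but the attested form is 'mehemub'. The correspondence is irregular, so they are not cognates (the Lulen form has a different source).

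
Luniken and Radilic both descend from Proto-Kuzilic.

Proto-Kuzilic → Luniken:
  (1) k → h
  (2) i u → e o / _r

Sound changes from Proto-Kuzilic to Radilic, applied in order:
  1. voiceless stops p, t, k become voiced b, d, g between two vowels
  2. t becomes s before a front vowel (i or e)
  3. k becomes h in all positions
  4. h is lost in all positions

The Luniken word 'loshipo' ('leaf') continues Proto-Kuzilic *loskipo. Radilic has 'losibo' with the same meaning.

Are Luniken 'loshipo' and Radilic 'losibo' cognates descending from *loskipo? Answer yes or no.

yes

Derive the expected Radilic reflex of *loskipo:
Radilic: start from *loskipo.
  rule 1 (intervocalic voicing): loskipo → loskibo
  rule 2: no change — loskibo
  rule 3 (unconditioned shift): loskibo → loshibo
  rule 4 (h-loss): loshibo → losibo
  ⇒ Radilic losibo
Radilic 'losibo' matches the regular reflex exactly, so the pair is cognate.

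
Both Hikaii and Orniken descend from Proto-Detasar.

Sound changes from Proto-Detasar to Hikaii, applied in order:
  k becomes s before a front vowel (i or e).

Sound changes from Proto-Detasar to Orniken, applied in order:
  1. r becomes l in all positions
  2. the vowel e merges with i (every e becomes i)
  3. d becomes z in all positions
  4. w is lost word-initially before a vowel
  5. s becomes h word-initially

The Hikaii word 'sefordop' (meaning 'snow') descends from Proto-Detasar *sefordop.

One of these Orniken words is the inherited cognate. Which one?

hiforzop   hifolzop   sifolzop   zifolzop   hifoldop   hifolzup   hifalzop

Orniken: *sefordop
  sefordop → sefoldop   [unconditioned shift]
  sefoldop → sifoldop   [vowel merger]
  sifoldop → sifolzop   [unconditioned shift]
  sifolzop (rule 4 does not apply)
  sifolzop → hifolzop   [debuccalisation]
  giving Orniken hifolzop.

hifolzop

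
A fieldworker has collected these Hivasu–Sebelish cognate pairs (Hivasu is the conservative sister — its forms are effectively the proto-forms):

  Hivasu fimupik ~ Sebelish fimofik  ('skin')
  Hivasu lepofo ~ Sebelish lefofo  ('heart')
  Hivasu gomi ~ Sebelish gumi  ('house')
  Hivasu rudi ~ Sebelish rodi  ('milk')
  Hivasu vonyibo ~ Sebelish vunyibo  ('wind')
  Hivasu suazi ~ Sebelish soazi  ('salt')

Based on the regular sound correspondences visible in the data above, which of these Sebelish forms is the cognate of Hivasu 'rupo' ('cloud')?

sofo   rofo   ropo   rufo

fimupik ~ fimofik — Hivasu u corresponds to Sebelish o after a consonant, before a labial obstruent.
lepofo ~ lefofo — Hivasu p corresponds to Sebelish f between vowels (before a back vowel).
Applying these to Hivasu 'rupo':
  rupo → ropo   (u→o after a consonant, before a labial obstruent)
  ropo → rofo   (p→f between vowels (before a back vowel))
So the Sebelish cognate is 'rofo'.

rofo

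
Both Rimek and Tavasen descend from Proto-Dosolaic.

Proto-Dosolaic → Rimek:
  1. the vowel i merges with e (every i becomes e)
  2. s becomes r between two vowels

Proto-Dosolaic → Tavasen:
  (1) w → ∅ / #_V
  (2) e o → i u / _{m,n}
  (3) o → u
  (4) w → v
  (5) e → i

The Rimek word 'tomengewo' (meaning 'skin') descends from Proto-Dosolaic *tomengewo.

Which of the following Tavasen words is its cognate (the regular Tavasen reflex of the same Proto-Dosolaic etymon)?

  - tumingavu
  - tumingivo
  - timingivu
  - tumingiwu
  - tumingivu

Tavasen: start from *tomengewo.
  rule 1: no change — tomengewo
  rule 2 (pre-nasal raising): tomengewo → tumingewo
  rule 3 (vowel merger): tumingewo → tumingewu
  rule 4 (unconditioned shift): tumingewu → tumingevu
  rule 5 (vowel merger): tumingevu → tumingivu
  ⇒ Tavasen tumingivu
Among the options, 'tumingivu' alone shows every Tavasen change applied in order.

tumingivu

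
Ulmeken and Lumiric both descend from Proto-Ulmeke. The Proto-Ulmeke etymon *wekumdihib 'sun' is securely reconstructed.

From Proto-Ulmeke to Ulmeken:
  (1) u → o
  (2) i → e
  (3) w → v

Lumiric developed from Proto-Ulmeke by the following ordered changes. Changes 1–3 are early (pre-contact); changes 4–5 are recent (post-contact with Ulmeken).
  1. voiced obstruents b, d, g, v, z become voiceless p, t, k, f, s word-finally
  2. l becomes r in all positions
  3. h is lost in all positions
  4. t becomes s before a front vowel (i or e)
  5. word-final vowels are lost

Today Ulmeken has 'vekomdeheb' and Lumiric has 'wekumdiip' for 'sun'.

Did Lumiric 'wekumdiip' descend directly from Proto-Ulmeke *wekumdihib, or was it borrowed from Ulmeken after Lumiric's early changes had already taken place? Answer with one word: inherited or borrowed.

inherited

If inherited, *wekumdihib would pass through all of Lumiric's changes:
Lumiric: start from *wekumdihib.
  rule 1 (final devoicing): wekumdihib → wekumdihip
  rule 2: no change — wekumdihip
  rule 3 (h-loss): wekumdihip → wekumdiip
  rule 4: no change — wekumdiip
  rule 5: no change — wekumdiip
  ⇒ Lumiric wekumdiip
If borrowed from Ulmeken 'vekomdeheb' after the early changes, it would undergo only the recent ones:
  rule 4 (palatalisation): no change (vekomdeheb)
  rule 5 (apocope): no change (vekomdeheb)
  ⇒ as a loan: vekomdeheb
Lumiric 'wekumdiip' matches the inherited outcome exactly, so it is an inherited cognate, not a loan.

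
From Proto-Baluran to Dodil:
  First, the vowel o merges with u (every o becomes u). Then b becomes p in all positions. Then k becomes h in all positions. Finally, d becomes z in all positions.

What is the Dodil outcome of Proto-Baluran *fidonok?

Dodil: start from *fidonok.
  rule 1 (vowel merger): fidonok → fidunuk
  rule 2: no change — fidunuk
  rule 3 (unconditioned shift): fidunuk → fidunuh
  rule 4 (unconditioned shift): fidunuh → fizunuh
  ⇒ Dodil fizunuh

fizunuh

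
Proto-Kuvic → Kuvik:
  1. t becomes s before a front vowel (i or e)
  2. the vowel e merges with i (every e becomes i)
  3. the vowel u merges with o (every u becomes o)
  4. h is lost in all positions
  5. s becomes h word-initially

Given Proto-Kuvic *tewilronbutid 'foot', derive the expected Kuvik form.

hiwilronbosid

Kuvik: start from *tewilronbutid.
  rule 1 (palatalisation): tewilronbutid → sewilronbusid
  rule 2 (vowel merger): sewilronbusid → siwilronbusid
  rule 3 (vowel merger): siwilronbusid → siwilronbosid
  rule 4: no change — siwilronbosid
  rule 5 (debuccalisation): siwilronbosid → hiwilronbosid
  ⇒ Kuvik hiwilronbosid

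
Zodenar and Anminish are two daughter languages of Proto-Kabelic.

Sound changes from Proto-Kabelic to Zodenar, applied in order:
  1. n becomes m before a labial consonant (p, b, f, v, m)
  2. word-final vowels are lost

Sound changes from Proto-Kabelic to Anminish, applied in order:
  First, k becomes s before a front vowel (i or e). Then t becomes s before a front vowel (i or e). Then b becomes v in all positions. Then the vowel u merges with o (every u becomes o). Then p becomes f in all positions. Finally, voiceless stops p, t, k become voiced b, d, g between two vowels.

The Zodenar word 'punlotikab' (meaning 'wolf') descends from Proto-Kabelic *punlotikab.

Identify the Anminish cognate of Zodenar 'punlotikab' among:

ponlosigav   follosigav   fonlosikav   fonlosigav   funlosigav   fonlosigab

Anminish: start from *punlotikab.
  rule 1: no change — punlotikab
  rule 2 (palatalisation): punlotikab → punlosikab
  rule 3 (unconditioned shift): punlosikab → punlosikav
  rule 4 (vowel merger): punlosikav → ponlosikav
  rule 5 (unconditioned shift): ponlosikav → fonlosikav
  rule 6 (intervocalic voicing): fonlosikav → fonlosigav
  ⇒ Anminish fonlosigav
The other candidates each miss or misapply at least one Anminish change.

fonlosigav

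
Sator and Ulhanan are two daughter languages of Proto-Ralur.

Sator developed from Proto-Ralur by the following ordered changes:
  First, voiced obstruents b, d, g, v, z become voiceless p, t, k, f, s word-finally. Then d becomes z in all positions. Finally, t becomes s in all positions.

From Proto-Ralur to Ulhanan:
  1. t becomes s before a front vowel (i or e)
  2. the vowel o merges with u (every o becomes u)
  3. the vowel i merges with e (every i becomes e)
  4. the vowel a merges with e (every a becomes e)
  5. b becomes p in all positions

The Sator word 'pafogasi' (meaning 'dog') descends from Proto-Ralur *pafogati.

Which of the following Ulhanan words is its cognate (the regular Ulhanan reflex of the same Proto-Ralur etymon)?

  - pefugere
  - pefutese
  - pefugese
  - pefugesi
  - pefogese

pefugese

Ulhanan: *pafogati
  pafogati → pafogasi   [palatalisation]
  pafogasi → pafugasi   [vowel merger]
  pafugasi → pafugase   [vowel merger]
  pafugase → pefugese   [vowel merger]
  pefugese (rule 5 does not apply)
  giving Ulhanan pefugese.
The other candidates each miss or misapply at least one Ulhanan change.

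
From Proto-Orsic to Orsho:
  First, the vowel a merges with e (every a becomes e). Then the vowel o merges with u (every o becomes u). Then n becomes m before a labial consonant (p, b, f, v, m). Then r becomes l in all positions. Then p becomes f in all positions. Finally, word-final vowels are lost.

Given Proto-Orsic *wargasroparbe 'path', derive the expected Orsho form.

Orsho: *wargasroparbe > wergesroperbe > wergesruperbe > welgeslupelbe > welgeslufelbe > welgeslufelb  (by vowel merger, vowel merger, unconditioned shift, unconditioned shift, apocope)

welgeslufelb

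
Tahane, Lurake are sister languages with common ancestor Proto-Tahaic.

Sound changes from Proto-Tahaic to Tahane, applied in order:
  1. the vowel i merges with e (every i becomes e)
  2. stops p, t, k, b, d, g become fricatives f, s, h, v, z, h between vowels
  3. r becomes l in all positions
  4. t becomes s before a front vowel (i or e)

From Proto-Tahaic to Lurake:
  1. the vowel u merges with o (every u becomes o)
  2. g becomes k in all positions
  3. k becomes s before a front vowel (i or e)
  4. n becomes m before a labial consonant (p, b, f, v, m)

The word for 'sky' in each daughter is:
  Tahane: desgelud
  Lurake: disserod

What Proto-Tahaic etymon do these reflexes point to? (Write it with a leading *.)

*disgerud

Position 4: Tahane has g, Lurake has s. Tahane preserves g here (none of its changes turn any other segment into g), so the proto-segment is *g.
Position 6: Tahane has l, Lurake has r. Lurake preserves r here (none of its changes turn any other segment into r), so the proto-segment is *r.
Position 2: Tahane has e, Lurake has i. Lurake preserves i here (none of its changes turn any other segment into i), so the proto-segment is *i.
Continuing position by position gives *disgerud; check it forward:
Tahane: *disgerud
  disgerud → desgerud   [vowel merger]
  desgerud (rule 2 does not apply)
  desgerud → desgelud   [unconditioned shift]
  desgelud (rule 4 does not apply)
  giving Tahane desgelud.
Lurake: *disgerud
  disgerud → disgerod   [vowel merger]
  disgerod → diskerod   [unconditioned shift]
  diskerod → disserod   [palatalisation]
  disserod (rule 4 does not apply)
  giving Lurake disserod.
*disgerud is the unique common source.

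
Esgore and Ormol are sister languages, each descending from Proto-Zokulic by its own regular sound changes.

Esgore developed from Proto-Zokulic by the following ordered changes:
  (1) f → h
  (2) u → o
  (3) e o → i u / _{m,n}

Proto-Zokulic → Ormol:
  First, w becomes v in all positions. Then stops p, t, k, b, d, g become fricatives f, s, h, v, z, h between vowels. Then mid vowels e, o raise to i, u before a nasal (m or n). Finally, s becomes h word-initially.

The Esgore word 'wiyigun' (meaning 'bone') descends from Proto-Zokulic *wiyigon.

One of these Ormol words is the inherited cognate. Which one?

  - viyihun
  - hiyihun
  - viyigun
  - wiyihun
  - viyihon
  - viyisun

Ormol: *wiyigon
  wiyigon → viyigon   [unconditioned shift]
  viyigon → viyihon   [intervocalic lenition]
  viyihon → viyihun   [pre-nasal raising]
  viyihun (rule 4 does not apply)
  giving Ormol viyihun.
Among the options, 'viyihun' alone shows every Ormol change applied in order.

viyihun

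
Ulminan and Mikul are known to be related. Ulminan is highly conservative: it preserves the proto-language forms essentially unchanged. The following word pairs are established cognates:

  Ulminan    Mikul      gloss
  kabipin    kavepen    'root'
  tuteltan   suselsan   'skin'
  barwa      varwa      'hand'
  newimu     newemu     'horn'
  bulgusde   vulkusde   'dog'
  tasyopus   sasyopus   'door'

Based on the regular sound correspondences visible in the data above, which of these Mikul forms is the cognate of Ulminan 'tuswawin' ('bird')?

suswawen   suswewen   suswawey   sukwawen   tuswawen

tuteltan ~ suselsan — Ulminan t corresponds to Mikul s word-initially before a back vowel.
kabipin ~ kavepen — Ulminan i corresponds to Mikul e after a consonant, before a nasal.
Applying these to Ulminan 'tuswawin':
  tuswawin → suswawin   (t→s word-initially before a back vowel)
  suswawin → suswawen   (i→e after a consonant, before a nasal)
So the Mikul cognate is 'suswawen'.

suswawen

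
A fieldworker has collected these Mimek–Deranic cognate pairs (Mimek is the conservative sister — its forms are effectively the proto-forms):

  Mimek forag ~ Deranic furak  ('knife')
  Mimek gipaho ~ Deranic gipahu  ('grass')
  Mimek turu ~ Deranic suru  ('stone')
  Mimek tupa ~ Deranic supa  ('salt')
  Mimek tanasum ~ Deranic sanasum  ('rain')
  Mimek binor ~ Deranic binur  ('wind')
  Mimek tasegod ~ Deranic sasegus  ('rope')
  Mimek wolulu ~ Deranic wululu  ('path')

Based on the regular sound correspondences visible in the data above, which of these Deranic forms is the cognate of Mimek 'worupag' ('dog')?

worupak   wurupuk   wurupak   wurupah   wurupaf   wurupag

forag ~ furak, binor ~ binur — Mimek o corresponds to Deranic u after a consonant, before r.
forag ~ furak — Mimek g corresponds to Deranic k word-finally.
Applying these to Mimek 'worupag':
  worupag → wurupag   (o→u after a consonant, before r)
  wurupag → wurupak   (g→k word-finally)
So the Deranic cognate is 'wurupak'.

wurupak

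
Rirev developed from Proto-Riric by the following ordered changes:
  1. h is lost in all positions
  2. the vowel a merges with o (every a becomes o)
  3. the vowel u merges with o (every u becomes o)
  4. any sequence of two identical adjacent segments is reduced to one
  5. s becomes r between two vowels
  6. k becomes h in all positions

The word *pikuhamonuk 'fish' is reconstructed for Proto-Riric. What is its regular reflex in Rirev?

pihomonoh

Rirev: *pikuhamonuk > pikuamonuk > pikuomonuk > pikoomonok > pikomonok > pihomonoh  (by h-loss, vowel merger, vowel merger, degemination, unconditioned shift)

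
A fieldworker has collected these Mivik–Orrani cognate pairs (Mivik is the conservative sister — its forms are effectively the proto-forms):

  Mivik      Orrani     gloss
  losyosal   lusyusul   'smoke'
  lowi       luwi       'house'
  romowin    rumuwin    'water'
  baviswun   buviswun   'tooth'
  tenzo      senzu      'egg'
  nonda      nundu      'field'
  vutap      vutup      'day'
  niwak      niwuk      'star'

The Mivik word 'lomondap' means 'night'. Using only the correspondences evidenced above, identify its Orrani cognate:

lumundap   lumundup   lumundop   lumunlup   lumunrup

romowin ~ rumuwin — Mivik o corresponds to Orrani u after a consonant, before a nasal.
nonda ~ nundu — Mivik o corresponds to Orrani u after a consonant, before a nasal.
vutap ~ vutup — Mivik a corresponds to Orrani u after a consonant, before a labial obstruent.
Applying these to Mivik 'lomondap':
  lomondap → lumondap   (o→u after a consonant, before a nasal)
  lumondap → lumundap   (o→u after a consonant, before a nasal)
  lumundap → lumundup   (a→u after a consonant, before a labial obstruent)
So the Orrani cognate is 'lumundup'.

lumundup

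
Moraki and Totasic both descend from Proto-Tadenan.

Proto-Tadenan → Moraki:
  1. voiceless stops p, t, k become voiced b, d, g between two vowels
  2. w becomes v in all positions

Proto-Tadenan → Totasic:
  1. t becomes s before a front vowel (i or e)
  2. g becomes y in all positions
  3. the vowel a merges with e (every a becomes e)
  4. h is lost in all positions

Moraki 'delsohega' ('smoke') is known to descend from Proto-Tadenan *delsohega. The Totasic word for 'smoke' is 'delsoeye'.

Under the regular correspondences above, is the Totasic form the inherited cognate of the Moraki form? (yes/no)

Derive the expected Totasic reflex of *delsohega:
Totasic: *delsohega > delsoheya > delsoheye > delsoeye  (by unconditioned shift, vowel merger, h-loss)
Totasic 'delsoeye' matches the regular reflex exactly, so the pair is cognate.

yes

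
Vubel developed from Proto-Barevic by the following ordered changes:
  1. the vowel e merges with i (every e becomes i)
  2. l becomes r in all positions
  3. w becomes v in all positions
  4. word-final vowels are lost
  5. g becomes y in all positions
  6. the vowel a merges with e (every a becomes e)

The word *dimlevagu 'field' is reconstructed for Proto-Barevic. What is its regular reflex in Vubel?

dimrivey

Vubel: start from *dimlevagu.
  rule 1 (vowel merger): dimlevagu → dimlivagu
  rule 2 (unconditioned shift): dimlivagu → dimrivagu
  rule 3: no change — dimrivagu
  rule 4 (apocope): dimrivagu → dimrivag
  rule 5 (unconditioned shift): dimrivag → dimrivay
  rule 6 (vowel merger): dimrivay → dimrivey
  ⇒ Vubel dimrivey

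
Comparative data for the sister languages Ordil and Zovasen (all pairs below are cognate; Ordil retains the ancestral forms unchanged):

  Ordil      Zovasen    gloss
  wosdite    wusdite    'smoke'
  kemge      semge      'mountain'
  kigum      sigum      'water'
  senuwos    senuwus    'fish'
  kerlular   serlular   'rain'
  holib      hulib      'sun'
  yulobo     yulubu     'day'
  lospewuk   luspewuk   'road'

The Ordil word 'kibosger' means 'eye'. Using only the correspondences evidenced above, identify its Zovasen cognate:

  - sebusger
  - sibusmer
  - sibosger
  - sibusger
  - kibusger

kigum ~ sigum — Ordil k corresponds to Zovasen s word-initially before a front vowel.
wosdite ~ wusdite, senuwos ~ senuwus — Ordil o corresponds to Zovasen u after a consonant, before a consonant other than r, m, n, p, b, f, v.
Applying these to Ordil 'kibosger':
  kibosger → sibosger   (k→s word-initially before a front vowel)
  sibosger → sibusger   (o→u after a consonant, before a consonant other than r, m, n, p, b, f, v)
So the Zovasen cognate is 'sibusger'.

sibusger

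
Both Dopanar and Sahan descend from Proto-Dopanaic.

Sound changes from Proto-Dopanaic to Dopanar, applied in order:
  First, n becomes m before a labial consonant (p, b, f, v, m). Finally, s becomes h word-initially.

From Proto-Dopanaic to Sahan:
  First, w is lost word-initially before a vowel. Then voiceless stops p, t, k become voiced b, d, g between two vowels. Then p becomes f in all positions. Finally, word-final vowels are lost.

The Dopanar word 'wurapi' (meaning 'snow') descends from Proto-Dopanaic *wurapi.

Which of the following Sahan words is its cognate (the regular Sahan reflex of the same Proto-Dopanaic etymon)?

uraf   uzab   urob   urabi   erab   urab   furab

urab

Sahan: *wurapi > urapi > urabi > urab  (by glide loss, intervocalic voicing, apocope)
The other candidates each miss or misapply at least one Sahan change.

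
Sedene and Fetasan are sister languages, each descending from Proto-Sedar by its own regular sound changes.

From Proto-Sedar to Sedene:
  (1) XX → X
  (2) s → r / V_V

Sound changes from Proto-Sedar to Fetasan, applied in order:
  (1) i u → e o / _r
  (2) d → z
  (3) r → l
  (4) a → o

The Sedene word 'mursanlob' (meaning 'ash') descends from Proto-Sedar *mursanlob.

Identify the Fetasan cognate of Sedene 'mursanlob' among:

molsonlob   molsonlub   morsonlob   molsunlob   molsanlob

Fetasan: *mursanlob
  mursanlob → morsanlob   [pre-rhotic lowering]
  morsanlob (rule 2 does not apply)
  morsanlob → molsanlob   [unconditioned shift]
  molsanlob → molsonlob   [vowel merger]
  giving Fetasan molsonlob.
Only 'molsonlob' matches the regular Fetasan development of *mursanlob.

molsonlob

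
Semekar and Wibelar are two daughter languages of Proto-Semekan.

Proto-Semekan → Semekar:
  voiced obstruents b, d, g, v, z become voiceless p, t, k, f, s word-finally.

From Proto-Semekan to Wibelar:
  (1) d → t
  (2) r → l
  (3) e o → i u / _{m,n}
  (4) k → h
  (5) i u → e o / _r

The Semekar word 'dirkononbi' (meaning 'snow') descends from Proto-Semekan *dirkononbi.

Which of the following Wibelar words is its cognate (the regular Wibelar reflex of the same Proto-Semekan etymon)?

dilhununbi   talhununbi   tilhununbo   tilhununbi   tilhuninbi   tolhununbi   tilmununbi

Wibelar: start from *dirkononbi.
  rule 1 (unconditioned shift): dirkononbi → tirkononbi
  rule 2 (unconditioned shift): tirkononbi → tilkononbi
  rule 3 (pre-nasal raising): tilkononbi → tilkununbi
  rule 4 (unconditioned shift): tilkununbi → tilhununbi
  rule 5: no change — tilhununbi
  ⇒ Wibelar tilhununbi
The other candidates each miss or misapply at least one Wibelar change.

tilhununbi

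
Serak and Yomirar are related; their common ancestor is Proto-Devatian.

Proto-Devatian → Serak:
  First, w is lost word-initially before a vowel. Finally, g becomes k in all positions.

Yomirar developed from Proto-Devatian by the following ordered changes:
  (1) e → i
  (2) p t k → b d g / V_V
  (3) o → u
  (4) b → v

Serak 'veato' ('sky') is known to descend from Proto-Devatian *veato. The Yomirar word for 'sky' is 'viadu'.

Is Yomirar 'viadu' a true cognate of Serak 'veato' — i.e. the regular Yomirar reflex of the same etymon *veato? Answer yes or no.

yes

Derive the expected Yomirar reflex of *veato:
Yomirar: *veato
  veato → viato   [vowel merger]
  viato → viado   [intervocalic voicing]
  viado → viadu   [vowel merger]
  viadu (rule 4 does not apply)
  giving Yomirar viadu.
Yomirar 'viadu' matches the regular reflex exactly, so the pair is cognate.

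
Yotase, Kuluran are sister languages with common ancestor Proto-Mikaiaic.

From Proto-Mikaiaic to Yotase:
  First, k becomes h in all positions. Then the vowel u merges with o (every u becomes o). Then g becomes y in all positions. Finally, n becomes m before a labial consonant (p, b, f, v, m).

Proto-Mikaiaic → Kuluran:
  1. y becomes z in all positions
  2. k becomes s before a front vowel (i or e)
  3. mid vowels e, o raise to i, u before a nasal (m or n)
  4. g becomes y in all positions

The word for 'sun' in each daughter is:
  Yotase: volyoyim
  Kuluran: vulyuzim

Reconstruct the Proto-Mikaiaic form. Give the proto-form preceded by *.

Position 6: Yotase has y, Kuluran has z. Taking the neighbouring segments as reconstructed: Yotase y could go back to *g or *y; Kuluran z could go back to *z or *y — the one source consistent with every daughter is *y.
Position 4: Yotase has y, Kuluran has y. In Kuluran, y can only continue *g, so the proto-segment is *g.
Position 5: Yotase has o, Kuluran has u. Taking the neighbouring segments as reconstructed: Yotase o could go back to *o or *u; Kuluran u can only go back to *u — the one source consistent with every daughter is *u.
This points to *vulguyim. Verify forward in each daughter:
Yotase: start from *vulguyim.
  rule 1: no change — vulguyim
  rule 2 (vowel merger): vulguyim → volgoyim
  rule 3 (unconditioned shift): volgoyim → volyoyim
  rule 4: no change — volyoyim
  ⇒ Yotase volyoyim
Kuluran: *vulguyim > vulguzim > vulyuzim  (by unconditioned shift, unconditioned shift)
*vulguyim is the unique common source.

*vulguyim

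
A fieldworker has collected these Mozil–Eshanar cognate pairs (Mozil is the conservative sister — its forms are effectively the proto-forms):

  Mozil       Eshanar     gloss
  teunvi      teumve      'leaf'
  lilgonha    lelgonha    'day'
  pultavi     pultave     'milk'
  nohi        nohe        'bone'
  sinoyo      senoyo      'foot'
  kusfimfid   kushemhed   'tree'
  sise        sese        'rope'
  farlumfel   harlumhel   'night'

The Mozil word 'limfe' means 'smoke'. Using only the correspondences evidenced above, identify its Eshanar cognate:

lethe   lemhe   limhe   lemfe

kusfimfid ~ kushemhed — Mozil i corresponds to Eshanar e after a consonant, before a nasal.
farlumfel ~ harlumhel — Mozil f corresponds to Eshanar h after a consonant, before a front vowel.
Applying these to Mozil 'limfe':
  limfe → lemfe   (i→e after a consonant, before a nasal)
  lemfe → lemhe   (f→h after a consonant, before a front vowel)
So the Eshanar cognate is 'lemhe'.

lemhe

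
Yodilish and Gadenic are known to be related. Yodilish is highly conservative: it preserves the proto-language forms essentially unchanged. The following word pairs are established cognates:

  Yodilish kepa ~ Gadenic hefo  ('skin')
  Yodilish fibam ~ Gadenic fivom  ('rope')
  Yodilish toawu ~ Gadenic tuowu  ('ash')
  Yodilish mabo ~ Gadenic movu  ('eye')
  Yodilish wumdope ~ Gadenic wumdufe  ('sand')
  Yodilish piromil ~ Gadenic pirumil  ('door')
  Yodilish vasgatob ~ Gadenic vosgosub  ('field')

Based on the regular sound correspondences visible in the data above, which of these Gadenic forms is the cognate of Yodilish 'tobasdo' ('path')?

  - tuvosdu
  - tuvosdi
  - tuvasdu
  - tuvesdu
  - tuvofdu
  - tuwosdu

tuvosdu

vasgatob ~ vosgosub — Yodilish o corresponds to Gadenic u after a consonant, before a labial obstruent.
fibam ~ fivom — Yodilish b corresponds to Gadenic v between vowels (before a back vowel).
vasgatob ~ vosgosub — Yodilish a corresponds to Gadenic o after a consonant, before a consonant other than r, m, n, p, b, f, v.
mabo ~ movu — Yodilish o corresponds to Gadenic u word-finally.
Applying these to Yodilish 'tobasdo':
  tobasdo → tubasdo   (o→u after a consonant, before a labial obstruent)
  tubasdo → tuvasdo   (b→v between vowels (before a back vowel))
  tuvasdo → tuvosdo   (a→o after a consonant, before a consonant other than r, m, n, p, b, f, v)
  tuvosdo → tuvosdu   (o→u word-finally)
So the Gadenic cognate is 'tuvosdu'.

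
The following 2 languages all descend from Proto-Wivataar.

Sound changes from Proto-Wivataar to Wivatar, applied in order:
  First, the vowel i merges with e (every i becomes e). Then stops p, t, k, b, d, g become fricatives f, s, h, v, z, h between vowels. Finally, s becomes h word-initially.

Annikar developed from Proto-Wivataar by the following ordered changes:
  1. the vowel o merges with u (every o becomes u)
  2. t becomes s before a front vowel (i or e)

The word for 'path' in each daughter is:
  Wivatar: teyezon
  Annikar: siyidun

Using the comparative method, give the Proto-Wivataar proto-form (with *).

Position 6: Wivatar has o, Annikar has u. Wivatar preserves o here (none of its changes turn any other segment into o), so the proto-segment is *o.
Position 5: Wivatar has z, Annikar has d. Annikar preserves d here (none of its changes turn any other segment into d), so the proto-segment is *d.
Continuing position by position gives *tiyidon; check it forward:
Wivatar: start from *tiyidon.
  rule 1 (vowel merger): tiyidon → teyedon
  rule 2 (intervocalic lenition): teyedon → teyezon
  rule 3: no change — teyezon
  ⇒ Wivatar teyezon
Annikar: *tiyidon
  tiyidon → tiyidun   [vowel merger]
  tiyidun → siyidun   [palatalisation]
  giving Annikar siyidun.
*tiyidon is the unique common source.

*tiyidon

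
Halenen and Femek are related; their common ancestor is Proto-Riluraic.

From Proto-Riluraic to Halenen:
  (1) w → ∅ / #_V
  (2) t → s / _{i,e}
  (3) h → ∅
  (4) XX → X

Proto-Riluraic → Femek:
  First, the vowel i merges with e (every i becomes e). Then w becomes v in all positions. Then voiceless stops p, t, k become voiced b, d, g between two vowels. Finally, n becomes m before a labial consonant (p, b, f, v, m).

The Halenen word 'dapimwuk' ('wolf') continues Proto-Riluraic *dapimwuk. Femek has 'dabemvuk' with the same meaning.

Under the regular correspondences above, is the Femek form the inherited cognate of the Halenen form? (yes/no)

Derive the expected Femek reflex of *dapimwuk:
Femek: start from *dapimwuk.
  rule 1 (vowel merger): dapimwuk → dapemwuk
  rule 2 (unconditioned shift): dapemwuk → dapemvuk
  rule 3 (intervocalic voicing): dapemvuk → dabemvuk
  rule 4: no change — dabemvuk
  ⇒ Femek dabemvuk
Femek 'dabemvuk' matches the regular reflex exactly, so the pair is cognate.

yes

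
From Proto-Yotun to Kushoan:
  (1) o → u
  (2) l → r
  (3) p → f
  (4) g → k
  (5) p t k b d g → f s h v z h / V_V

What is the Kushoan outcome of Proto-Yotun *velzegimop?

verzehimuf

Kushoan: start from *velzegimop.
  rule 1 (vowel merger): velzegimop → velzegimup
  rule 2 (unconditioned shift): velzegimup → verzegimup
  rule 3 (unconditioned shift): verzegimup → verzegimuf
  rule 4 (unconditioned shift): verzegimuf → verzekimuf
  rule 5 (intervocalic lenition): verzekimuf → verzehimuf
  ⇒ Kushoan verzehimuf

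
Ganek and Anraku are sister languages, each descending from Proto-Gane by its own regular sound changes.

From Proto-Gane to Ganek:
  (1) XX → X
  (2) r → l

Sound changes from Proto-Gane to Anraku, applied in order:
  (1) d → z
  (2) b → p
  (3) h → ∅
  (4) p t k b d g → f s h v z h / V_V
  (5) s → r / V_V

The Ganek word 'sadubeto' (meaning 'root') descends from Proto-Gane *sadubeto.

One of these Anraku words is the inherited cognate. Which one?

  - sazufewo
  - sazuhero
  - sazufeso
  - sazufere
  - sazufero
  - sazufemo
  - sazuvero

sazufero

Anraku: start from *sadubeto.
  rule 1 (unconditioned shift): sadubeto → sazubeto
  rule 2 (unconditioned shift): sazubeto → sazupeto
  rule 3: no change — sazupeto
  rule 4 (intervocalic lenition): sazupeto → sazufeso
  rule 5 (rhotacism): sazufeso → sazufero
  ⇒ Anraku sazufero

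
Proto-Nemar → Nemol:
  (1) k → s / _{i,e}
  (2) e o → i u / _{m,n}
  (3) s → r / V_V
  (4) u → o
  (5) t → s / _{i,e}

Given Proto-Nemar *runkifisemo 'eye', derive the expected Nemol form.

Nemol: start from *runkifisemo.
  rule 1 (palatalisation): runkifisemo → runsifisemo
  rule 2 (pre-nasal raising): runsifisemo → runsifisimo
  rule 3 (rhotacism): runsifisimo → runsifirimo
  rule 4 (vowel merger): runsifirimo → ronsifirimo
  rule 5: no change — ronsifirimo
  ⇒ Nemol ronsifirimo

ronsifirimo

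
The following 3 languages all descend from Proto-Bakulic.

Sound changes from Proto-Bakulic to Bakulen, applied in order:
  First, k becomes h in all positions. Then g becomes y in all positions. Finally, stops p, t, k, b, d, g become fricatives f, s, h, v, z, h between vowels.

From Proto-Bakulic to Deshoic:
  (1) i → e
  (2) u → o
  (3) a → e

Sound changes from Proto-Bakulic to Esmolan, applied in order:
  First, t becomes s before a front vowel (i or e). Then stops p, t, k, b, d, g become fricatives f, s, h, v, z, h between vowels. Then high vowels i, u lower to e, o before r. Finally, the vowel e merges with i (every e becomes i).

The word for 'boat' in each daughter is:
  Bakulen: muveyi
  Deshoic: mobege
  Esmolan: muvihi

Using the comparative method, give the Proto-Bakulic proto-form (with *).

*mubegi

Position 2: Bakulen has u, Deshoic has o, Esmolan has u. Bakulen preserves u here (none of its changes turn any other segment into u), so the proto-segment is *u.
Position 4: Bakulen has e, Deshoic has e, Esmolan has i. Bakulen preserves e here (none of its changes turn any other segment into e), so the proto-segment is *e.
This points to *mubegi. Verify forward in each daughter:
Bakulen: *mubegi
  mubegi (rule 1 does not apply)
  mubegi → mubeyi   [unconditioned shift]
  mubeyi → muveyi   [intervocalic lenition]
  giving Bakulen muveyi.
Deshoic: start from *mubegi.
  rule 1 (vowel merger): mubegi → mubege
  rule 2 (vowel merger): mubege → mobege
  rule 3: no change — mobege
  ⇒ Deshoic mobege
Esmolan: *mubegi
  mubegi (rule 1 does not apply)
  mubegi → muvehi   [intervocalic lenition]
  muvehi (rule 3 does not apply)
  muvehi → muvihi   [vowel merger]
  giving Esmolan muvihi.
No other proto-form is consistent with every reflex, so the reconstruction is *mubegi.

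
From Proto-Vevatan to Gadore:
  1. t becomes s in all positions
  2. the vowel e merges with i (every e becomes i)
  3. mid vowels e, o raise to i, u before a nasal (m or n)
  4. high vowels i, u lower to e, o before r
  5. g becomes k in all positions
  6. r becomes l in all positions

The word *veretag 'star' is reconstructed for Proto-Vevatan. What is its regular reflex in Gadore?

velisak

Gadore: start from *veretag.
  rule 1 (unconditioned shift): veretag → veresag
  rule 2 (vowel merger): veresag → virisag
  rule 3: no change — virisag
  rule 4 (pre-rhotic lowering): virisag → verisag
  rule 5 (unconditioned shift): verisag → verisak
  rule 6 (unconditioned shift): verisak → velisak
  ⇒ Gadore velisak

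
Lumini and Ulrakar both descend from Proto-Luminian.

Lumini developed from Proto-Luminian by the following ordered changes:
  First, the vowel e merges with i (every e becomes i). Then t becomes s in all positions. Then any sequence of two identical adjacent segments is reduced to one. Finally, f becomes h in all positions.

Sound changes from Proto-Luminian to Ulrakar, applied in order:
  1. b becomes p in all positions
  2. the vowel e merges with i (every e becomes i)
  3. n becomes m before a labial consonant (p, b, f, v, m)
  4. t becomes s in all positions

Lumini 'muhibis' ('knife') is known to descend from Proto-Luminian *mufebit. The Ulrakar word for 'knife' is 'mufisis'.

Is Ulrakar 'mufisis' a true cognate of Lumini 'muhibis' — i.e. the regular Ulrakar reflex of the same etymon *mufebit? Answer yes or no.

Derive the expected Ulrakar reflex of *mufebit:
Ulrakar: *mufebit > mufepit > mufipit > mufipis  (by unconditioned shift, vowel merger, unconditioned shift)
The regular Ulrakar reflex would be 'mufipis', but the attested form is 'mufisis'. The correspondence is irregular, so they are not cognates (the Ulrakar form has a different source).

no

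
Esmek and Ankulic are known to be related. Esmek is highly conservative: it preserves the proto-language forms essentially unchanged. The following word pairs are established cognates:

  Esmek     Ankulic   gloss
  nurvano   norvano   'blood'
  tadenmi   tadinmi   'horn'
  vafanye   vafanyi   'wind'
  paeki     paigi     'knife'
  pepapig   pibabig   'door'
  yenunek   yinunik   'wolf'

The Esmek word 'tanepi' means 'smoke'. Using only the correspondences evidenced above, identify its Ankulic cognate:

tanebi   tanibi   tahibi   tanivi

tanibi

pepapig ~ pibabig — Esmek e corresponds to Ankulic i after a consonant, before a labial obstruent.
pepapig ~ pibabig — Esmek p corresponds to Ankulic b between vowels (before a front vowel).
Applying these to Esmek 'tanepi':
  tanepi → tanipi   (e→i after a consonant, before a labial obstruent)
  tanipi → tanibi   (p→b between vowels (before a front vowel))
So the Ankulic cognate is 'tanibi'.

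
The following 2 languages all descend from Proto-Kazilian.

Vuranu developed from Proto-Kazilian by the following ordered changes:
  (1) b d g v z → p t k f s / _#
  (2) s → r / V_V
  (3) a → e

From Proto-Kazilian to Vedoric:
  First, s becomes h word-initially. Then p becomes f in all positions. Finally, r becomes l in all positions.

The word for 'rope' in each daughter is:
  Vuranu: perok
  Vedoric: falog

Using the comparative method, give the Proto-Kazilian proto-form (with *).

*parog

Position 1: Vuranu has p, Vedoric has f. Taking the neighbouring segments as reconstructed: Vuranu p can only go back to *p; Vedoric f could go back to *p or *f — the one source consistent with every daughter is *p.
Position 3: Vuranu has r, Vedoric has l. Taking the neighbouring segments as reconstructed: Vuranu r could go back to *s or *r; Vedoric l could go back to *l or *r — the one source consistent with every daughter is *r.
Position 5: Vuranu has k, Vedoric has g. Vedoric preserves g here (none of its changes turn any other segment into g), so the proto-segment is *g.
Verify the candidate proto-form against each daughter:
Vuranu: *parog > parok > perok  (by final devoicing, vowel merger)
Vedoric: *parog
  parog (rule 1 does not apply)
  parog → farog   [unconditioned shift]
  farog → falog   [unconditioned shift]
  giving Vedoric falog.
*parog is the unique common source.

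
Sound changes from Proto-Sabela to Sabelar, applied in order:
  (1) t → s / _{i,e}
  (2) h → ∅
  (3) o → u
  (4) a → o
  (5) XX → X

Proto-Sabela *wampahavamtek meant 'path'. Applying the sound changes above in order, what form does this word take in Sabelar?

Sabelar: *wampahavamtek > wampahavamsek > wampaavamsek > wompoovomsek > wompovomsek  (by palatalisation, h-loss, vowel merger, degemination)

wompovomsek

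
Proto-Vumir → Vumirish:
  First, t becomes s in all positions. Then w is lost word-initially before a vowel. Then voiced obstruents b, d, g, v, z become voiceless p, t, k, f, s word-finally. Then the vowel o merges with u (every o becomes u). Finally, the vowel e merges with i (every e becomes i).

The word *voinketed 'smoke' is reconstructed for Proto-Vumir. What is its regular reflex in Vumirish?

Vumirish: *voinketed
  voinketed → voinkesed   [unconditioned shift]
  voinkesed (rule 2 does not apply)
  voinkesed → voinkeset   [final devoicing]
  voinkeset → vuinkeset   [vowel merger]
  vuinkeset → vuinkisit   [vowel merger]
  giving Vumirish vuinkisit.

vuinkisit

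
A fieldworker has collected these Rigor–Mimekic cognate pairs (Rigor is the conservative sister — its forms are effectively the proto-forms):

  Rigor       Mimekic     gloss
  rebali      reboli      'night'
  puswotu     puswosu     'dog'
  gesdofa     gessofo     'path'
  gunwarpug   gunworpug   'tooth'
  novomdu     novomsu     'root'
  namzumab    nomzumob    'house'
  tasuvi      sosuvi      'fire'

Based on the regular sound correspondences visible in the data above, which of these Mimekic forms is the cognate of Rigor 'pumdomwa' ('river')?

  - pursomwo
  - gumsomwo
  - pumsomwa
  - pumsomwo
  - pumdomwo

gesdofa ~ gessofo — Rigor d corresponds to Mimekic s after a consonant, before a back vowel.
gesdofa ~ gessofo — Rigor a corresponds to Mimekic o word-finally.
Applying these to Rigor 'pumdomwa':
  pumdomwa → pumsomwa   (d→s after a consonant, before a back vowel)
  pumsomwa → pumsomwo   (a→o word-finally)
So the Mimekic cognate is 'pumsomwo'.

pumsomwo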